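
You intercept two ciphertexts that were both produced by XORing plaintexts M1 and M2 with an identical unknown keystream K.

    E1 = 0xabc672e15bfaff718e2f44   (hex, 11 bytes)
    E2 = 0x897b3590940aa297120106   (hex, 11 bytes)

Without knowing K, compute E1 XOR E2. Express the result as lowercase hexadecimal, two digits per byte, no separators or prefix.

22bd4771cff05de69c2e42

E1 ⊕ E2 = (M1 ⊕ K) ⊕ (M2 ⊕ K) = M1 ⊕ M2 — the shared key cancels under XOR.
171 ⊕ 137 =  34
198 ⊕ 123 = 189
114 ⊕  53 =  71
225 ⊕ 144 = 113
 91 ⊕ 148 = 207
250 ⊕  10 = 240
255 ⊕ 162 =  93
113 ⊕ 151 = 230
142 ⊕  18 = 156
 47 ⊕   1 =  46
 68 ⊕   6 =  66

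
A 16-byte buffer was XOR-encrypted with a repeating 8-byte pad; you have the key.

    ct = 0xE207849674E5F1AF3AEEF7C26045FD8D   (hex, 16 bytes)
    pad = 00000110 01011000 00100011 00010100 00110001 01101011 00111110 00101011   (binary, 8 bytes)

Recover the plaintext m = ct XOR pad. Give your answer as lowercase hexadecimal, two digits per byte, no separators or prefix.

The 8-byte key repeats, so the effective keystream is 06 58 23 14 31 6b 3e 2b 06 58 23 14 31 6b 3e 2b.
byte 0: e2 ^ 06 = e4
byte 1: 07 ^ 58 = 5f
byte 2: 84 ^ 23 = a7
byte 3: 96 ^ 14 = 82
byte 4: 74 ^ 31 = 45
byte 5: e5 ^ 6b = 8e
byte 6: f1 ^ 3e = cf
byte 7: af ^ 2b = 84
byte 8: 3a ^ 06 = 3c
byte 9: ee ^ 58 = b6
byte 10: f7 ^ 23 = d4
byte 11: c2 ^ 14 = d6
byte 12: 60 ^ 31 = 51
byte 13: 45 ^ 6b = 2e
byte 14: fd ^ 3e = c3
byte 15: 8d ^ 2b = a6

e45fa782458ecf843cb6d4d6512ec3a6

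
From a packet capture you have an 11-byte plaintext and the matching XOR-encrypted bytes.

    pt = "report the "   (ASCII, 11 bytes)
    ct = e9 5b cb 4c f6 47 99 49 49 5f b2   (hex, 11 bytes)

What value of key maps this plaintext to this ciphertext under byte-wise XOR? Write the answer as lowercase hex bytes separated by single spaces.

9b 3e bb 23 84 33 b9 3d 21 3a 92

Since ct = pt ⊕ key, XORing both sides with pt gives key = pt ⊕ ct.
byte 0: 72 ^ e9 = 9b
byte 1: 65 ^ 5b = 3e
byte 2: 70 ^ cb = bb
byte 3: 6f ^ 4c = 23
byte 4: 72 ^ f6 = 84
byte 5: 74 ^ 47 = 33
byte 6: 20 ^ 99 = b9
byte 7: 74 ^ 49 = 3d
byte 8: 68 ^ 49 = 21
byte 9: 65 ^ 5f = 3a
byte 10: 20 ^ b2 = 92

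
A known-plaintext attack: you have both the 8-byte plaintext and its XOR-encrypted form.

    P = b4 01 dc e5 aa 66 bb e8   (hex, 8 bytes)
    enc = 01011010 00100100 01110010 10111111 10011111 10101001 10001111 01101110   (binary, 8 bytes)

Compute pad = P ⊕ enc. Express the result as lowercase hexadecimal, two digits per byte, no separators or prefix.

Since enc = P ⊕ pad, XORing both sides with P gives pad = P ⊕ enc.
byte 0: 180 ⊕  90 = 238
byte 1:   1 ⊕  36 =  37
byte 2: 220 ⊕ 114 = 174
byte 3: 229 ⊕ 191 =  90
byte 4: 170 ⊕ 159 =  53
byte 5: 102 ⊕ 169 = 207
byte 6: 187 ⊕ 143 =  52
byte 7: 232 ⊕ 110 = 134

ee25ae5a35cf3486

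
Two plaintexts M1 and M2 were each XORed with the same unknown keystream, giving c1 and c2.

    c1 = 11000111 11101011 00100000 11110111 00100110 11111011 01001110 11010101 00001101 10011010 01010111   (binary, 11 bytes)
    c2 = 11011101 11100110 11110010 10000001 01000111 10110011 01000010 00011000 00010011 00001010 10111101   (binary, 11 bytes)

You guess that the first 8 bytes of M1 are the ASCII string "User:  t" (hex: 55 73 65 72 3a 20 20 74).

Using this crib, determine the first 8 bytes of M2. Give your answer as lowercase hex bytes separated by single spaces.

4f 7e b7 04 5b 68 2c b9

First, c1 ⊕ c2 = (M1 ⊕ K) ⊕ (M2 ⊕ K) = M1 ⊕ M2, so the key drops out. Then M2 = (M1 ⊕ M2) ⊕ M1 over the first 8 bytes.
byte 0: (c7 XOR dd) XOR 55 = 1a XOR 55 = 4f
byte 1: (eb XOR e6) XOR 73 = 0d XOR 73 = 7e
byte 2: (20 XOR f2) XOR 65 = d2 XOR 65 = b7
byte 3: (f7 XOR 81) XOR 72 = 76 XOR 72 = 04
byte 4: (26 XOR 47) XOR 3a = 61 XOR 3a = 5b
byte 5: (fb XOR b3) XOR 20 = 48 XOR 20 = 68
byte 6: (4e XOR 42) XOR 20 = 0c XOR 20 = 2c
byte 7: (d5 XOR 18) XOR 74 = cd XOR 74 = b9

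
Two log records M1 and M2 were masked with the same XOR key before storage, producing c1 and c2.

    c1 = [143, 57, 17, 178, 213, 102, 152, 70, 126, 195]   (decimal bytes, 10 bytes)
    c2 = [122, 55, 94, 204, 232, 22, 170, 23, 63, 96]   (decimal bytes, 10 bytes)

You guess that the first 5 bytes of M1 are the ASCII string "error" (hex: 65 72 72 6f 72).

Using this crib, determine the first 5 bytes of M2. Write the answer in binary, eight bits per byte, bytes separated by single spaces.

First, c1 ⊕ c2 = (M1 ⊕ K) ⊕ (M2 ⊕ K) = M1 ⊕ M2, so the key drops out. Then M2 = (M1 ⊕ M2) ⊕ M1 over the first 5 bytes.
byte 0: (8f xor 7a) xor 65 = f5 xor 65 = 90
byte 1: (39 xor 37) xor 72 = 0e xor 72 = 7c
byte 2: (11 xor 5e) xor 72 = 4f xor 72 = 3d
byte 3: (b2 xor cc) xor 6f = 7e xor 6f = 11
byte 4: (d5 xor e8) xor 72 = 3d xor 72 = 4f

10010000 01111100 00111101 00010001 01001111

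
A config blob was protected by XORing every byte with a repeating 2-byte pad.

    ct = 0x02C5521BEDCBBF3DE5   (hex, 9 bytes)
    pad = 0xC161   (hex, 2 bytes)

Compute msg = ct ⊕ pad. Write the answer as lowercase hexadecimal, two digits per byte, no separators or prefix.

c3a4937a2caa7e5c24

The 2-byte key repeats, so the effective keystream is c1 61 c1 61 c1 61 c1 61 c1.
byte 0: 02 ⊕ c1 = c3
byte 1: c5 ⊕ 61 = a4
byte 2: 52 ⊕ c1 = 93
byte 3: 1b ⊕ 61 = 7a
byte 4: ed ⊕ c1 = 2c
byte 5: cb ⊕ 61 = aa
byte 6: bf ⊕ c1 = 7e
byte 7: 3d ⊕ 61 = 5c
byte 8: e5 ⊕ c1 = 24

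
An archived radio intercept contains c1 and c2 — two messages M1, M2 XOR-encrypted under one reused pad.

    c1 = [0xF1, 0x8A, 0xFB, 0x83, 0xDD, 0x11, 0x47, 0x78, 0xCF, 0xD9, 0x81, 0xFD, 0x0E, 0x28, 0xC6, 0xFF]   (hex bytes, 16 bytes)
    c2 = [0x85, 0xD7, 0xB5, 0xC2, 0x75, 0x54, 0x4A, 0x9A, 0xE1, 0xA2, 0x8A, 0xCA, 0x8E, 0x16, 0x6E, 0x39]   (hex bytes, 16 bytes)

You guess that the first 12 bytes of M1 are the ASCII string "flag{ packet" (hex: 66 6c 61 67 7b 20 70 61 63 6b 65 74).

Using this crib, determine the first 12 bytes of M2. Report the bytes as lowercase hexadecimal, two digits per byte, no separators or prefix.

12312f26d3657d834d106e43

First, c1 ⊕ c2 = (M1 ⊕ K) ⊕ (M2 ⊕ K) = M1 ⊕ M2, so the key drops out. Then M2 = (M1 ⊕ M2) ⊕ M1 over the first 12 bytes.
byte 0: (f1 ⊕ 85) ⊕ 66 = 74 ⊕ 66 = 12
byte 1: (8a ⊕ d7) ⊕ 6c = 5d ⊕ 6c = 31
byte 2: (fb ⊕ b5) ⊕ 61 = 4e ⊕ 61 = 2f
byte 3: (83 ⊕ c2) ⊕ 67 = 41 ⊕ 67 = 26
byte 4: (dd ⊕ 75) ⊕ 7b = a8 ⊕ 7b = d3
byte 5: (11 ⊕ 54) ⊕ 20 = 45 ⊕ 20 = 65
byte 6: (47 ⊕ 4a) ⊕ 70 = 0d ⊕ 70 = 7d
byte 7: (78 ⊕ 9a) ⊕ 61 = e2 ⊕ 61 = 83
byte 8: (cf ⊕ e1) ⊕ 63 = 2e ⊕ 63 = 4d
byte 9: (d9 ⊕ a2) ⊕ 6b = 7b ⊕ 6b = 10
byte 10: (81 ⊕ 8a) ⊕ 65 = 0b ⊕ 65 = 6e
byte 11: (fd ⊕ ca) ⊕ 74 = 37 ⊕ 74 = 43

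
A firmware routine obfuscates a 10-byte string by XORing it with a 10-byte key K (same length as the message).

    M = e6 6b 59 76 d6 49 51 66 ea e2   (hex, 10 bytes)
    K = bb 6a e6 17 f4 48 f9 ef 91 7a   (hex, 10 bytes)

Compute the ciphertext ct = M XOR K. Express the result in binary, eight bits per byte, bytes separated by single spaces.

XOR is its own inverse, so applying the key byte-wise gives the result directly.
byte 0: e6 XOR bb = 5d
byte 1: 6b XOR 6a = 01
byte 2: 59 XOR e6 = bf
byte 3: 76 XOR 17 = 61
byte 4: d6 XOR f4 = 22
byte 5: 49 XOR 48 = 01
byte 6: 51 XOR f9 = a8
byte 7: 66 XOR ef = 89
byte 8: ea XOR 91 = 7b
byte 9: e2 XOR 7a = 98

01011101 00000001 10111111 01100001 00100010 00000001 10101000 10001001 01111011 10011000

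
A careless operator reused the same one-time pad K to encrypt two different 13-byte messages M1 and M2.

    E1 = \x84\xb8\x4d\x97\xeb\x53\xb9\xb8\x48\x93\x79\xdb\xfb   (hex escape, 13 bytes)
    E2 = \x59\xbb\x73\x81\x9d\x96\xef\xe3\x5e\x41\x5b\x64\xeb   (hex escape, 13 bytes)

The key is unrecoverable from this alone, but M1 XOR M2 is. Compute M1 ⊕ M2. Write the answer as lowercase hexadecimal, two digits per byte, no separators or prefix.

E1 ⊕ E2 = (M1 ⊕ K) ⊕ (M2 ⊕ K) = M1 ⊕ M2 — the shared key cancels under XOR.
84 ⊕ 59 = dd
b8 ⊕ bb = 03
4d ⊕ 73 = 3e
97 ⊕ 81 = 16
eb ⊕ 9d = 76
53 ⊕ 96 = c5
b9 ⊕ ef = 56
b8 ⊕ e3 = 5b
48 ⊕ 5e = 16
93 ⊕ 41 = d2
79 ⊕ 5b = 22
db ⊕ 64 = bf
fb ⊕ eb = 10

dd033e1676c5565b16d222bf10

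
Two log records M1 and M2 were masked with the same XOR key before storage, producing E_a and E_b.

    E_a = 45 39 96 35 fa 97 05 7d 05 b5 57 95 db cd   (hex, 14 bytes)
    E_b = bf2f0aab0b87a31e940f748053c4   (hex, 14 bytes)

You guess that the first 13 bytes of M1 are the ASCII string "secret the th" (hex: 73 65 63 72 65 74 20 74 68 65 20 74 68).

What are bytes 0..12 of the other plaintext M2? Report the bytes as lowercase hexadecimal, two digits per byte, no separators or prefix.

First, E_a ⊕ E_b = (M1 ⊕ K) ⊕ (M2 ⊕ K) = M1 ⊕ M2, so the key drops out. Then M2 = (M1 ⊕ M2) ⊕ M1 over the first 13 bytes.
byte 0: (45 ⊕ bf) ⊕ 73 = fa ⊕ 73 = 89
byte 1: (39 ⊕ 2f) ⊕ 65 = 16 ⊕ 65 = 73
byte 2: (96 ⊕ 0a) ⊕ 63 = 9c ⊕ 63 = ff
byte 3: (35 ⊕ ab) ⊕ 72 = 9e ⊕ 72 = ec
byte 4: (fa ⊕ 0b) ⊕ 65 = f1 ⊕ 65 = 94
byte 5: (97 ⊕ 87) ⊕ 74 = 10 ⊕ 74 = 64
byte 6: (05 ⊕ a3) ⊕ 20 = a6 ⊕ 20 = 86
byte 7: (7d ⊕ 1e) ⊕ 74 = 63 ⊕ 74 = 17
byte 8: (05 ⊕ 94) ⊕ 68 = 91 ⊕ 68 = f9
byte 9: (b5 ⊕ 0f) ⊕ 65 = ba ⊕ 65 = df
byte 10: (57 ⊕ 74) ⊕ 20 = 23 ⊕ 20 = 03
byte 11: (95 ⊕ 80) ⊕ 74 = 15 ⊕ 74 = 61
byte 12: (db ⊕ 53) ⊕ 68 = 88 ⊕ 68 = e0

8973ffec94648617f9df0361e0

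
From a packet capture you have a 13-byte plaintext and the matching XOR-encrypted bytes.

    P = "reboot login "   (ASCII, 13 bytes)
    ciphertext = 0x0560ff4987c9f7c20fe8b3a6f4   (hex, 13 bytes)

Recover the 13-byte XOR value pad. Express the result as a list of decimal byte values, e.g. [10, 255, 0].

[119, 5, 157, 38, 232, 189, 215, 174, 96, 143, 218, 200, 212]

Since ciphertext = P ⊕ pad, XORing both sides with P gives pad = P ⊕ ciphertext.
72 xor 05 = 77
65 xor 60 = 05
62 xor ff = 9d
6f xor 49 = 26
6f xor 87 = e8
74 xor c9 = bd
20 xor f7 = d7
6c xor c2 = ae
6f xor 0f = 60
67 xor e8 = 8f
69 xor b3 = da
6e xor a6 = c8
20 xor f4 = d4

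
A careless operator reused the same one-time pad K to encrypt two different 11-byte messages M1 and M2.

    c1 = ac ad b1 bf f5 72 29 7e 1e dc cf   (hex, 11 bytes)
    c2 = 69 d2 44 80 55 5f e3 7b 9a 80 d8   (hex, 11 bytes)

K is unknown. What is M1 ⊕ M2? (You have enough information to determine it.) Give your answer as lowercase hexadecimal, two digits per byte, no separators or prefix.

c57ff53fa02dca05845c17

c1 ⊕ c2 = (M1 ⊕ K) ⊕ (M2 ⊕ K) = M1 ⊕ M2 — the shared key cancels under XOR.
ac xor 69 = c5
ad xor d2 = 7f
b1 xor 44 = f5
bf xor 80 = 3f
f5 xor 55 = a0
72 xor 5f = 2d
29 xor e3 = ca
7e xor 7b = 05
1e xor 9a = 84
dc xor 80 = 5c
cf xor d8 = 17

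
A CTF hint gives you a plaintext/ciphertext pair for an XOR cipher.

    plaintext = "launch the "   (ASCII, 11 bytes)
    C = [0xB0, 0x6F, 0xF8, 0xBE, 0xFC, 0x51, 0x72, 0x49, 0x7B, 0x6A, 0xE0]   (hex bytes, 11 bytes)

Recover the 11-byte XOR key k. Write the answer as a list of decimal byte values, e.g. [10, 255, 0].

[220, 14, 141, 208, 159, 57, 82, 61, 19, 15, 192]

Since C = plaintext ⊕ k, XORing both sides with plaintext gives k = plaintext ⊕ C.
108 ^ 176 = 220
 97 ^ 111 =  14
117 ^ 248 = 141
110 ^ 190 = 208
 99 ^ 252 = 159
104 ^  81 =  57
 32 ^ 114 =  82
116 ^  73 =  61
104 ^ 123 =  19
101 ^ 106 =  15
 32 ^ 224 = 192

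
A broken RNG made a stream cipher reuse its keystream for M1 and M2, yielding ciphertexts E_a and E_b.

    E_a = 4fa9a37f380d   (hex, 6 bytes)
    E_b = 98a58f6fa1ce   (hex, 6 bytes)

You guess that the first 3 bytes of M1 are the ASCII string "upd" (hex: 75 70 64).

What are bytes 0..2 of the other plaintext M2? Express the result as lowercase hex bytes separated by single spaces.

a2 7c 48

First, E_a ⊕ E_b = (M1 ⊕ K) ⊕ (M2 ⊕ K) = M1 ⊕ M2, so the key drops out. Then M2 = (M1 ⊕ M2) ⊕ M1 over the first 3 bytes.
byte 0: (4f XOR 98) XOR 75 = d7 XOR 75 = a2
byte 1: (a9 XOR a5) XOR 70 = 0c XOR 70 = 7c
byte 2: (a3 XOR 8f) XOR 64 = 2c XOR 64 = 48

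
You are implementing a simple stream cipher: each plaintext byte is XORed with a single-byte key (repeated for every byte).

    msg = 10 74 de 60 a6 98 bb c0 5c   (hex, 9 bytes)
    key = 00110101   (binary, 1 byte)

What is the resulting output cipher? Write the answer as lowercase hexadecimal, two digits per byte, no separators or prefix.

2541eb5593ad8ef569

The 1-byte key repeats, so the effective keystream is 35 35 35 35 35 35 35 35 35.
byte 0: 00010000 ^ 00110101 = 00100101
byte 1: 01110100 ^ 00110101 = 01000001
byte 2: 11011110 ^ 00110101 = 11101011
byte 3: 01100000 ^ 00110101 = 01010101
byte 4: 10100110 ^ 00110101 = 10010011
byte 5: 10011000 ^ 00110101 = 10101101
byte 6: 10111011 ^ 00110101 = 10001110
byte 7: 11000000 ^ 00110101 = 11110101
byte 8: 01011100 ^ 00110101 = 01101001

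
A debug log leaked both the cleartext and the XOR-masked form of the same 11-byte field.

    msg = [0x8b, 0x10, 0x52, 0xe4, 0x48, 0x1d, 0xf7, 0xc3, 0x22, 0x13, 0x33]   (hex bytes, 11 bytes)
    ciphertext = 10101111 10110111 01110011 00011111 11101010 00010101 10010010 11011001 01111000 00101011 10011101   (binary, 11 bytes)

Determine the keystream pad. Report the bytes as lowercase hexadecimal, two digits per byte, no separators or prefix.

24a721fba208651a5a38ae

Since ciphertext = msg ⊕ pad, XORing both sides with msg gives pad = msg ⊕ ciphertext.
8b xor af = 24
10 xor b7 = a7
52 xor 73 = 21
e4 xor 1f = fb
48 xor ea = a2
1d xor 15 = 08
f7 xor 92 = 65
c3 xor d9 = 1a
22 xor 78 = 5a
13 xor 2b = 38
33 xor 9d = ae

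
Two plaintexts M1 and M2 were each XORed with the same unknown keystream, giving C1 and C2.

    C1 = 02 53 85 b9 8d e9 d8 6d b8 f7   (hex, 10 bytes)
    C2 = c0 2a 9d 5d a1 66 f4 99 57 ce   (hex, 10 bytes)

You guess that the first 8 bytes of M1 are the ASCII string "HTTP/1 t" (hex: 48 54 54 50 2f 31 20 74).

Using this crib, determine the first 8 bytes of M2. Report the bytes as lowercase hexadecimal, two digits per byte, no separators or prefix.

8a2d4cb403be0c80

First, C1 ⊕ C2 = (M1 ⊕ K) ⊕ (M2 ⊕ K) = M1 ⊕ M2, so the key drops out. Then M2 = (M1 ⊕ M2) ⊕ M1 over the first 8 bytes.
byte 0: (02 xor c0) xor 48 = c2 xor 48 = 8a
byte 1: (53 xor 2a) xor 54 = 79 xor 54 = 2d
byte 2: (85 xor 9d) xor 54 = 18 xor 54 = 4c
byte 3: (b9 xor 5d) xor 50 = e4 xor 50 = b4
byte 4: (8d xor a1) xor 2f = 2c xor 2f = 03
byte 5: (e9 xor 66) xor 31 = 8f xor 31 = be
byte 6: (d8 xor f4) xor 20 = 2c xor 20 = 0c
byte 7: (6d xor 99) xor 74 = f4 xor 74 = 80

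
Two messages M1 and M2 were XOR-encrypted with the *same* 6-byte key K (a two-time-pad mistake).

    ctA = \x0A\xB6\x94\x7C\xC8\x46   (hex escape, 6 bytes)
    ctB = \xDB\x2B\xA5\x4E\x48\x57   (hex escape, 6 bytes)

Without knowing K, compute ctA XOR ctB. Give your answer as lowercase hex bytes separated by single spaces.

ctA ⊕ ctB = (M1 ⊕ K) ⊕ (M2 ⊕ K) = M1 ⊕ M2 — the shared key cancels under XOR.
0a xor db = d1
b6 xor 2b = 9d
94 xor a5 = 31
7c xor 4e = 32
c8 xor 48 = 80
46 xor 57 = 11

d1 9d 31 32 80 11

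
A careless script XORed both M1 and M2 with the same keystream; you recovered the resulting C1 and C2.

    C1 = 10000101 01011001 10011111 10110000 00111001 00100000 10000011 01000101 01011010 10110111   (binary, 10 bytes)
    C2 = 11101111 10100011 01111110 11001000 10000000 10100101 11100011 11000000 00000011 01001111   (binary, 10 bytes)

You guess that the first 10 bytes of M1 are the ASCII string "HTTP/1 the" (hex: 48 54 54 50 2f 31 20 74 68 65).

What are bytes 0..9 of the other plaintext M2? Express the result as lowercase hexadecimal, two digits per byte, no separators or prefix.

22aeb52896b440f1319d

First, C1 ⊕ C2 = (M1 ⊕ K) ⊕ (M2 ⊕ K) = M1 ⊕ M2, so the key drops out. Then M2 = (M1 ⊕ M2) ⊕ M1 over the first 10 bytes.
byte 0: (85 ^ ef) ^ 48 = 6a ^ 48 = 22
byte 1: (59 ^ a3) ^ 54 = fa ^ 54 = ae
byte 2: (9f ^ 7e) ^ 54 = e1 ^ 54 = b5
byte 3: (b0 ^ c8) ^ 50 = 78 ^ 50 = 28
byte 4: (39 ^ 80) ^ 2f = b9 ^ 2f = 96
byte 5: (20 ^ a5) ^ 31 = 85 ^ 31 = b4
byte 6: (83 ^ e3) ^ 20 = 60 ^ 20 = 40
byte 7: (45 ^ c0) ^ 74 = 85 ^ 74 = f1
byte 8: (5a ^ 03) ^ 68 = 59 ^ 68 = 31
byte 9: (b7 ^ 4f) ^ 65 = f8 ^ 65 = 9d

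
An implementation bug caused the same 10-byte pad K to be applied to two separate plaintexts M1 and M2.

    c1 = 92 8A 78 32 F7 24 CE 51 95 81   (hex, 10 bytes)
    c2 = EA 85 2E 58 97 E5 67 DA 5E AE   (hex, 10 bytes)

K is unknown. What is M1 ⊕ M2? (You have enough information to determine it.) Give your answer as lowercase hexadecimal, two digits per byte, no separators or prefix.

c1 ⊕ c2 = (M1 ⊕ K) ⊕ (M2 ⊕ K) = M1 ⊕ M2 — the shared key cancels under XOR.
10010010 XOR 11101010 = 01111000
10001010 XOR 10000101 = 00001111
01111000 XOR 00101110 = 01010110
00110010 XOR 01011000 = 01101010
11110111 XOR 10010111 = 01100000
00100100 XOR 11100101 = 11000001
11001110 XOR 01100111 = 10101001
01010001 XOR 11011010 = 10001011
10010101 XOR 01011110 = 11001011
10000001 XOR 10101110 = 00101111

780f566a60c1a98bcb2f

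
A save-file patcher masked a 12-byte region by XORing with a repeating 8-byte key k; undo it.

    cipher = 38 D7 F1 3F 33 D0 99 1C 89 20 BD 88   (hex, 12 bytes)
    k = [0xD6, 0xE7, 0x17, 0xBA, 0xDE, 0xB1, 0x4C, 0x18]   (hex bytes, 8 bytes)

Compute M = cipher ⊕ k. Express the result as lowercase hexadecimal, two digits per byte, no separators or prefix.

The 8-byte key repeats, so the effective keystream is d6 e7 17 ba de b1 4c 18 d6 e7 17 ba.
byte 0: 38 ^ d6 = ee
byte 1: d7 ^ e7 = 30
byte 2: f1 ^ 17 = e6
byte 3: 3f ^ ba = 85
byte 4: 33 ^ de = ed
byte 5: d0 ^ b1 = 61
byte 6: 99 ^ 4c = d5
byte 7: 1c ^ 18 = 04
byte 8: 89 ^ d6 = 5f
byte 9: 20 ^ e7 = c7
byte 10: bd ^ 17 = aa
byte 11: 88 ^ ba = 32

ee30e685ed61d5045fc7aa32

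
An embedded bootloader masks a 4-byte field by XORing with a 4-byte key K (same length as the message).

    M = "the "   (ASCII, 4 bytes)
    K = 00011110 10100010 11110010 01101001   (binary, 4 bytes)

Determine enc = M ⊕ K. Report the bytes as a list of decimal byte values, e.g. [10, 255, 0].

byte 0: 74 XOR 1e = 6a
byte 1: 68 XOR a2 = ca
byte 2: 65 XOR f2 = 97
byte 3: 20 XOR 69 = 49

[106, 202, 151, 73]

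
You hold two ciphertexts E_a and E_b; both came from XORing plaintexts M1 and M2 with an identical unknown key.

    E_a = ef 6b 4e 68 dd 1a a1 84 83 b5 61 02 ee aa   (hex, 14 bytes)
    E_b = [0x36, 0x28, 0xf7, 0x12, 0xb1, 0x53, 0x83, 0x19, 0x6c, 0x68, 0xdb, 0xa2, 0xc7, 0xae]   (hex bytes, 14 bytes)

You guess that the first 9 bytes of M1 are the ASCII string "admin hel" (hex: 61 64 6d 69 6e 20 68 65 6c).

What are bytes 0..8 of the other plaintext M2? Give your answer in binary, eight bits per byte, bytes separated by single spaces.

10111000 00100111 11010100 00010011 00000010 01101001 01001010 11111000 10000011

First, E_a ⊕ E_b = (M1 ⊕ K) ⊕ (M2 ⊕ K) = M1 ⊕ M2, so the key drops out. Then M2 = (M1 ⊕ M2) ⊕ M1 over the first 9 bytes.
byte 0: (ef ⊕ 36) ⊕ 61 = d9 ⊕ 61 = b8
byte 1: (6b ⊕ 28) ⊕ 64 = 43 ⊕ 64 = 27
byte 2: (4e ⊕ f7) ⊕ 6d = b9 ⊕ 6d = d4
byte 3: (68 ⊕ 12) ⊕ 69 = 7a ⊕ 69 = 13
byte 4: (dd ⊕ b1) ⊕ 6e = 6c ⊕ 6e = 02
byte 5: (1a ⊕ 53) ⊕ 20 = 49 ⊕ 20 = 69
byte 6: (a1 ⊕ 83) ⊕ 68 = 22 ⊕ 68 = 4a
byte 7: (84 ⊕ 19) ⊕ 65 = 9d ⊕ 65 = f8
byte 8: (83 ⊕ 6c) ⊕ 6c = ef ⊕ 6c = 83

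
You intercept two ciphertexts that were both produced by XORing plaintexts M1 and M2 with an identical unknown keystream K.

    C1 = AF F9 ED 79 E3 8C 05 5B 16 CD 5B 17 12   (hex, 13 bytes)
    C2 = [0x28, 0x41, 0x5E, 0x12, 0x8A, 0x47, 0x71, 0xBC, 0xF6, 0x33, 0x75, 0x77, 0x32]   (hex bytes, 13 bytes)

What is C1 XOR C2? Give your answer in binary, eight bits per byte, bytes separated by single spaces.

10000111 10111000 10110011 01101011 01101001 11001011 01110100 11100111 11100000 11111110 00101110 01100000 00100000

C1 ⊕ C2 = (M1 ⊕ K) ⊕ (M2 ⊕ K) = M1 ⊕ M2 — the shared key cancels under XOR.
af xor 28 = 87
f9 xor 41 = b8
ed xor 5e = b3
79 xor 12 = 6b
e3 xor 8a = 69
8c xor 47 = cb
05 xor 71 = 74
5b xor bc = e7
16 xor f6 = e0
cd xor 33 = fe
5b xor 75 = 2e
17 xor 77 = 60
12 xor 32 = 20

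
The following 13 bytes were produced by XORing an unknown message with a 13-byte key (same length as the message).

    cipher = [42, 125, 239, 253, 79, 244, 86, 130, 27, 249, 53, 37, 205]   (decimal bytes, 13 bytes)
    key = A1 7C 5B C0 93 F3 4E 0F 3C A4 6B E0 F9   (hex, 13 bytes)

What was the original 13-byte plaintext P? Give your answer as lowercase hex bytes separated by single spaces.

8b 01 b4 3d dc 07 18 8d 27 5d 5e c5 34

byte 0:  42 ^ 161 = 139
byte 1: 125 ^ 124 =   1
byte 2: 239 ^  91 = 180
byte 3: 253 ^ 192 =  61
byte 4:  79 ^ 147 = 220
byte 5: 244 ^ 243 =   7
byte 6:  86 ^  78 =  24
byte 7: 130 ^  15 = 141
byte 8:  27 ^  60 =  39
byte 9: 249 ^ 164 =  93
byte 10:  53 ^ 107 =  94
byte 11:  37 ^ 224 = 197
byte 12: 205 ^ 249 =  52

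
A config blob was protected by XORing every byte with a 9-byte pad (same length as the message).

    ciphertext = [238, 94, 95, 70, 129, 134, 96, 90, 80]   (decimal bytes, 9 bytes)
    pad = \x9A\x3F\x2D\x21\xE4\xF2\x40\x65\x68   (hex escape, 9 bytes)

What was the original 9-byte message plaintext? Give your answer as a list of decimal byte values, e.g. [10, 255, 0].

ee xor 9a = 74
5e xor 3f = 61
5f xor 2d = 72
46 xor 21 = 67
81 xor e4 = 65
86 xor f2 = 74
60 xor 40 = 20
5a xor 65 = 3f
50 xor 68 = 38

[116, 97, 114, 103, 101, 116, 32, 63, 56]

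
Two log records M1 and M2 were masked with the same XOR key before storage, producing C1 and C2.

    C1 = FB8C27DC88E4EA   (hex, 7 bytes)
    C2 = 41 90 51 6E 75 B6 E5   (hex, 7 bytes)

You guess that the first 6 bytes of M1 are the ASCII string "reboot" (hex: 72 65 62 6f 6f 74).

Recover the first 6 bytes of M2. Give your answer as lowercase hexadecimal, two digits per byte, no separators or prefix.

First, C1 ⊕ C2 = (M1 ⊕ K) ⊕ (M2 ⊕ K) = M1 ⊕ M2, so the key drops out. Then M2 = (M1 ⊕ M2) ⊕ M1 over the first 6 bytes.
byte 0: (fb XOR 41) XOR 72 = ba XOR 72 = c8
byte 1: (8c XOR 90) XOR 65 = 1c XOR 65 = 79
byte 2: (27 XOR 51) XOR 62 = 76 XOR 62 = 14
byte 3: (dc XOR 6e) XOR 6f = b2 XOR 6f = dd
byte 4: (88 XOR 75) XOR 6f = fd XOR 6f = 92
byte 5: (e4 XOR b6) XOR 74 = 52 XOR 74 = 26

c87914dd9226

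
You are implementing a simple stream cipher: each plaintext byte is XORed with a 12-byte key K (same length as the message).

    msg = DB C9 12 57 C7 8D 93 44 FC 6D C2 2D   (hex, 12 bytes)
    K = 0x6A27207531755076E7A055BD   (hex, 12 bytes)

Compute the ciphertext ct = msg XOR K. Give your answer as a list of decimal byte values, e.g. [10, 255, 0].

[177, 238, 50, 34, 246, 248, 195, 50, 27, 205, 151, 144]

XOR is its own inverse, so applying the key byte-wise gives the result directly.
byte 0: db ^ 6a = b1
byte 1: c9 ^ 27 = ee
byte 2: 12 ^ 20 = 32
byte 3: 57 ^ 75 = 22
byte 4: c7 ^ 31 = f6
byte 5: 8d ^ 75 = f8
byte 6: 93 ^ 50 = c3
byte 7: 44 ^ 76 = 32
byte 8: fc ^ e7 = 1b
byte 9: 6d ^ a0 = cd
byte 10: c2 ^ 55 = 97
byte 11: 2d ^ bd = 90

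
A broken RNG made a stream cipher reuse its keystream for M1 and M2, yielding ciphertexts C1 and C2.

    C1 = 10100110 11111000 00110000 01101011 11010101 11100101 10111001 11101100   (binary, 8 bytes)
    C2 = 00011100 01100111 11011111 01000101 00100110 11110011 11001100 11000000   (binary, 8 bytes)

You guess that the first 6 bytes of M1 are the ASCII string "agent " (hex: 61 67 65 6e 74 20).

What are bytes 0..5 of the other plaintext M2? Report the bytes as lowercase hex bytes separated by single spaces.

db f8 8a 40 87 36

First, C1 ⊕ C2 = (M1 ⊕ K) ⊕ (M2 ⊕ K) = M1 ⊕ M2, so the key drops out. Then M2 = (M1 ⊕ M2) ⊕ M1 over the first 6 bytes.
byte 0: (a6 XOR 1c) XOR 61 = ba XOR 61 = db
byte 1: (f8 XOR 67) XOR 67 = 9f XOR 67 = f8
byte 2: (30 XOR df) XOR 65 = ef XOR 65 = 8a
byte 3: (6b XOR 45) XOR 6e = 2e XOR 6e = 40
byte 4: (d5 XOR 26) XOR 74 = f3 XOR 74 = 87
byte 5: (e5 XOR f3) XOR 20 = 16 XOR 20 = 36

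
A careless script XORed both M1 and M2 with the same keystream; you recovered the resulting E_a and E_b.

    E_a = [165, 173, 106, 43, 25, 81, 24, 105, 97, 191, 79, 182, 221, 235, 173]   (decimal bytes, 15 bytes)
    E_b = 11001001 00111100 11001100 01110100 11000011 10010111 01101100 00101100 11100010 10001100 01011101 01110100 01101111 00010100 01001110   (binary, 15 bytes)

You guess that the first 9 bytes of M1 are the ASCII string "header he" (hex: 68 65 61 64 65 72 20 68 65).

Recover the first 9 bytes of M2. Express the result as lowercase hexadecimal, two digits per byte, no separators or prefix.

First, E_a ⊕ E_b = (M1 ⊕ K) ⊕ (M2 ⊕ K) = M1 ⊕ M2, so the key drops out. Then M2 = (M1 ⊕ M2) ⊕ M1 over the first 9 bytes.
byte 0: (a5 xor c9) xor 68 = 6c xor 68 = 04
byte 1: (ad xor 3c) xor 65 = 91 xor 65 = f4
byte 2: (6a xor cc) xor 61 = a6 xor 61 = c7
byte 3: (2b xor 74) xor 64 = 5f xor 64 = 3b
byte 4: (19 xor c3) xor 65 = da xor 65 = bf
byte 5: (51 xor 97) xor 72 = c6 xor 72 = b4
byte 6: (18 xor 6c) xor 20 = 74 xor 20 = 54
byte 7: (69 xor 2c) xor 68 = 45 xor 68 = 2d
byte 8: (61 xor e2) xor 65 = 83 xor 65 = e6

04f4c73bbfb4542de6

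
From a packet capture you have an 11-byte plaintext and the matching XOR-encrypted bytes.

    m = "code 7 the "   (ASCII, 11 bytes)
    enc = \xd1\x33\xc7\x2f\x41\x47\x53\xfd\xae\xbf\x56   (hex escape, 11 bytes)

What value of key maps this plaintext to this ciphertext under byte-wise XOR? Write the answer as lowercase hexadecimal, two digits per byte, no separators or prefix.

b25ca34a61707389c6da76

Since enc = m ⊕ key, XORing both sides with m gives key = m ⊕ enc.
 99 ⊕ 209 = 178
111 ⊕  51 =  92
100 ⊕ 199 = 163
101 ⊕  47 =  74
 32 ⊕  65 =  97
 55 ⊕  71 = 112
 32 ⊕  83 = 115
116 ⊕ 253 = 137
104 ⊕ 174 = 198
101 ⊕ 191 = 218
 32 ⊕  86 = 118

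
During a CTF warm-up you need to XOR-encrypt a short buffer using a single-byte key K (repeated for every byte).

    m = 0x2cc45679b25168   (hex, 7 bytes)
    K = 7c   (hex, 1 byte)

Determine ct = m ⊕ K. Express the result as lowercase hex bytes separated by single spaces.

50 b8 2a 05 ce 2d 14

The 1-byte key repeats, so the effective keystream is 7c 7c 7c 7c 7c 7c 7c.
byte 0: 00101100 ^ 01111100 = 01010000
byte 1: 11000100 ^ 01111100 = 10111000
byte 2: 01010110 ^ 01111100 = 00101010
byte 3: 01111001 ^ 01111100 = 00000101
byte 4: 10110010 ^ 01111100 = 11001110
byte 5: 01010001 ^ 01111100 = 00101101
byte 6: 01101000 ^ 01111100 = 00010100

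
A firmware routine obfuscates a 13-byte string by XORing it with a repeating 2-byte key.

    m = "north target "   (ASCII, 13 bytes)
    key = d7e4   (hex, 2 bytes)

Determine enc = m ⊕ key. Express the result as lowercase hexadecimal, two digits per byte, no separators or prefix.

b98ba590bfc4a385a583b290f7

The 2-byte key repeats, so the effective keystream is d7 e4 d7 e4 d7 e4 d7 e4 d7 e4 d7 e4 d7.
byte 0: 6e xor d7 = b9
byte 1: 6f xor e4 = 8b
byte 2: 72 xor d7 = a5
byte 3: 74 xor e4 = 90
byte 4: 68 xor d7 = bf
byte 5: 20 xor e4 = c4
byte 6: 74 xor d7 = a3
byte 7: 61 xor e4 = 85
byte 8: 72 xor d7 = a5
byte 9: 67 xor e4 = 83
byte 10: 65 xor d7 = b2
byte 11: 74 xor e4 = 90
byte 12: 20 xor d7 = f7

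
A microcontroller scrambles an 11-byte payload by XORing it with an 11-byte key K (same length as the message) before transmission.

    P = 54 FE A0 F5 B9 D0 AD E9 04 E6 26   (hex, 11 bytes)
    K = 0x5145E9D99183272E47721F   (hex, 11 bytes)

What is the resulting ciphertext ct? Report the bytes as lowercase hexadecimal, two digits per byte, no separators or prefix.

XOR is its own inverse, so applying the key byte-wise gives the result directly.
byte 0:  84 xor  81 =   5
byte 1: 254 xor  69 = 187
byte 2: 160 xor 233 =  73
byte 3: 245 xor 217 =  44
byte 4: 185 xor 145 =  40
byte 5: 208 xor 131 =  83
byte 6: 173 xor  39 = 138
byte 7: 233 xor  46 = 199
byte 8:   4 xor  71 =  67
byte 9: 230 xor 114 = 148
byte 10:  38 xor  31 =  57

05bb492c28538ac7439439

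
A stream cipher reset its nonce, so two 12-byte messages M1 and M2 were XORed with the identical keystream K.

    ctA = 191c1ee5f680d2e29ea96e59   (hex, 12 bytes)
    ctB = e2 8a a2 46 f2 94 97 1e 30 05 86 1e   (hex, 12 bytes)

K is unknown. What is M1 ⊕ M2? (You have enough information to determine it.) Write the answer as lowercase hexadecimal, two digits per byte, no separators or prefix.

fb96bca3041445fcaeace847

ctA ⊕ ctB = (M1 ⊕ K) ⊕ (M2 ⊕ K) = M1 ⊕ M2 — the shared key cancels under XOR.
byte 0: 19 XOR e2 = fb
byte 1: 1c XOR 8a = 96
byte 2: 1e XOR a2 = bc
byte 3: e5 XOR 46 = a3
byte 4: f6 XOR f2 = 04
byte 5: 80 XOR 94 = 14
byte 6: d2 XOR 97 = 45
byte 7: e2 XOR 1e = fc
byte 8: 9e XOR 30 = ae
byte 9: a9 XOR 05 = ac
byte 10: 6e XOR 86 = e8
byte 11: 59 XOR 1e = 47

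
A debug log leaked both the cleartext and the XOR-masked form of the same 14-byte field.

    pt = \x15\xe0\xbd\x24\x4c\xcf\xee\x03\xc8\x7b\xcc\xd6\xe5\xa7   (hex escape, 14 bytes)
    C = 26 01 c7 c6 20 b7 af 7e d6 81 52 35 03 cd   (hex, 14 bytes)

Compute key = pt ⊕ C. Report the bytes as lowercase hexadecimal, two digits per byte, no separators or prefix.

Since C = pt ⊕ key, XORing both sides with pt gives key = pt ⊕ C.
00010101 ⊕ 00100110 = 00110011
11100000 ⊕ 00000001 = 11100001
10111101 ⊕ 11000111 = 01111010
00100100 ⊕ 11000110 = 11100010
01001100 ⊕ 00100000 = 01101100
11001111 ⊕ 10110111 = 01111000
11101110 ⊕ 10101111 = 01000001
00000011 ⊕ 01111110 = 01111101
11001000 ⊕ 11010110 = 00011110
01111011 ⊕ 10000001 = 11111010
11001100 ⊕ 01010010 = 10011110
11010110 ⊕ 00110101 = 11100011
11100101 ⊕ 00000011 = 11100110
10100111 ⊕ 11001101 = 01101010

33e17ae26c78417d1efa9ee3e66a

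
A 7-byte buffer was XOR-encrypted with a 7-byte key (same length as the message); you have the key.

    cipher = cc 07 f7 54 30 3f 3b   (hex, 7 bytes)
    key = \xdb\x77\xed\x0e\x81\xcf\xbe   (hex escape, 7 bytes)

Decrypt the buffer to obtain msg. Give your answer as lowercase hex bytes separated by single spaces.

17 70 1a 5a b1 f0 85

11001100 XOR 11011011 = 00010111
00000111 XOR 01110111 = 01110000
11110111 XOR 11101101 = 00011010
01010100 XOR 00001110 = 01011010
00110000 XOR 10000001 = 10110001
00111111 XOR 11001111 = 11110000
00111011 XOR 10111110 = 10000101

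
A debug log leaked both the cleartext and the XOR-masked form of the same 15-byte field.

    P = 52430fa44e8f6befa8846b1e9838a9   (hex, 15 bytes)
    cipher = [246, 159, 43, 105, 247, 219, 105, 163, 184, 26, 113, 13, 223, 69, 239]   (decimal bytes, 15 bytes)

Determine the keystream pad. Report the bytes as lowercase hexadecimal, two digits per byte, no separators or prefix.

a4dc24cdb954024c109e1a13477d46

Since cipher = P ⊕ pad, XORing both sides with P gives pad = P ⊕ cipher.
52 ^ f6 = a4
43 ^ 9f = dc
0f ^ 2b = 24
a4 ^ 69 = cd
4e ^ f7 = b9
8f ^ db = 54
6b ^ 69 = 02
ef ^ a3 = 4c
a8 ^ b8 = 10
84 ^ 1a = 9e
6b ^ 71 = 1a
1e ^ 0d = 13
98 ^ df = 47
38 ^ 45 = 7d
a9 ^ ef = 46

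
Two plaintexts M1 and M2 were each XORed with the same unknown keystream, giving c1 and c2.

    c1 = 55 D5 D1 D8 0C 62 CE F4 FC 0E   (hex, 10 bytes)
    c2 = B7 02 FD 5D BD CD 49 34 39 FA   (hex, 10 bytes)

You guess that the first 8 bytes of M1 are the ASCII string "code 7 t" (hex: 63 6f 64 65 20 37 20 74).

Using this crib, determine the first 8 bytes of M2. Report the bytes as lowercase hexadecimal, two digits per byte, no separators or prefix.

81b848e09198a7b4

First, c1 ⊕ c2 = (M1 ⊕ K) ⊕ (M2 ⊕ K) = M1 ⊕ M2, so the key drops out. Then M2 = (M1 ⊕ M2) ⊕ M1 over the first 8 bytes.
byte 0: (55 xor b7) xor 63 = e2 xor 63 = 81
byte 1: (d5 xor 02) xor 6f = d7 xor 6f = b8
byte 2: (d1 xor fd) xor 64 = 2c xor 64 = 48
byte 3: (d8 xor 5d) xor 65 = 85 xor 65 = e0
byte 4: (0c xor bd) xor 20 = b1 xor 20 = 91
byte 5: (62 xor cd) xor 37 = af xor 37 = 98
byte 6: (ce xor 49) xor 20 = 87 xor 20 = a7
byte 7: (f4 xor 34) xor 74 = c0 xor 74 = b4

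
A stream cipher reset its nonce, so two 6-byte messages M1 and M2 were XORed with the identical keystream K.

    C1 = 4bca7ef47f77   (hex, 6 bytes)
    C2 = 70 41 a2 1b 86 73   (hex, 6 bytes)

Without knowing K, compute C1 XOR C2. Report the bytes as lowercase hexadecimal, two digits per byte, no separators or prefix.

3b8bdceff904

C1 ⊕ C2 = (M1 ⊕ K) ⊕ (M2 ⊕ K) = M1 ⊕ M2 — the shared key cancels under XOR.
4b XOR 70 = 3b
ca XOR 41 = 8b
7e XOR a2 = dc
f4 XOR 1b = ef
7f XOR 86 = f9
77 XOR 73 = 04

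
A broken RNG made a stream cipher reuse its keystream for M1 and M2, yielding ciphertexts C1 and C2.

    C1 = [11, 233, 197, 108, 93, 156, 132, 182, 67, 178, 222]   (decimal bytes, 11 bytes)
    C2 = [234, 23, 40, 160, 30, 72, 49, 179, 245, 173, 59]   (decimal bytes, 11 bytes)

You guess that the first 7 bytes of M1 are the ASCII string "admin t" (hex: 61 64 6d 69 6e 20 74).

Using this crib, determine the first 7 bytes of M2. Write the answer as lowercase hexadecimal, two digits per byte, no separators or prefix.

809a80a52df4c1

First, C1 ⊕ C2 = (M1 ⊕ K) ⊕ (M2 ⊕ K) = M1 ⊕ M2, so the key drops out. Then M2 = (M1 ⊕ M2) ⊕ M1 over the first 7 bytes.
byte 0: (0b XOR ea) XOR 61 = e1 XOR 61 = 80
byte 1: (e9 XOR 17) XOR 64 = fe XOR 64 = 9a
byte 2: (c5 XOR 28) XOR 6d = ed XOR 6d = 80
byte 3: (6c XOR a0) XOR 69 = cc XOR 69 = a5
byte 4: (5d XOR 1e) XOR 6e = 43 XOR 6e = 2d
byte 5: (9c XOR 48) XOR 20 = d4 XOR 20 = f4
byte 6: (84 XOR 31) XOR 74 = b5 XOR 74 = c1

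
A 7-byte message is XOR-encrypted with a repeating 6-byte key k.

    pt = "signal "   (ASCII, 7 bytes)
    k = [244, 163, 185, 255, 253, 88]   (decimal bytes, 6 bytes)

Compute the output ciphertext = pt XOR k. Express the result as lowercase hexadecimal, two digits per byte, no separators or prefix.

The 6-byte key repeats, so the effective keystream is f4 a3 b9 ff fd 58 f4.
byte 0: 01110011 ⊕ 11110100 = 10000111
byte 1: 01101001 ⊕ 10100011 = 11001010
byte 2: 01100111 ⊕ 10111001 = 11011110
byte 3: 01101110 ⊕ 11111111 = 10010001
byte 4: 01100001 ⊕ 11111101 = 10011100
byte 5: 01101100 ⊕ 01011000 = 00110100
byte 6: 00100000 ⊕ 11110100 = 11010100

87cade919c34d4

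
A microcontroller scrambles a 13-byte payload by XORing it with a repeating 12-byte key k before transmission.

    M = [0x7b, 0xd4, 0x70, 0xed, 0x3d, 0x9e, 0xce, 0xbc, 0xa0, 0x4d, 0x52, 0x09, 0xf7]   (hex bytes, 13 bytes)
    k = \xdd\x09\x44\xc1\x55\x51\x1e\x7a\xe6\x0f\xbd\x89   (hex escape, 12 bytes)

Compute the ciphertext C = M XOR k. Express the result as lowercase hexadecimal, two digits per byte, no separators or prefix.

a6dd342c68cfd0c64642ef802a

The 12-byte key repeats, so the effective keystream is dd 09 44 c1 55 51 1e 7a e6 0f bd 89 dd.
byte 0: 123 xor 221 = 166
byte 1: 212 xor   9 = 221
byte 2: 112 xor  68 =  52
byte 3: 237 xor 193 =  44
byte 4:  61 xor  85 = 104
byte 5: 158 xor  81 = 207
byte 6: 206 xor  30 = 208
byte 7: 188 xor 122 = 198
byte 8: 160 xor 230 =  70
byte 9:  77 xor  15 =  66
byte 10:  82 xor 189 = 239
byte 11:   9 xor 137 = 128
byte 12: 247 xor 221 =  42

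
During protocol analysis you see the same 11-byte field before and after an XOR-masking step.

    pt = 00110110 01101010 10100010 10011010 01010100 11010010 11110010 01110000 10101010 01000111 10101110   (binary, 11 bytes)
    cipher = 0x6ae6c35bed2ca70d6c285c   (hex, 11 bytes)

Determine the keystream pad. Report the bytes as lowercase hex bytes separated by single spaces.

5c 8c 61 c1 b9 fe 55 7d c6 6f f2

Since cipher = pt ⊕ pad, XORing both sides with pt gives pad = pt ⊕ cipher.
00110110 XOR 01101010 = 01011100
01101010 XOR 11100110 = 10001100
10100010 XOR 11000011 = 01100001
10011010 XOR 01011011 = 11000001
01010100 XOR 11101101 = 10111001
11010010 XOR 00101100 = 11111110
11110010 XOR 10100111 = 01010101
01110000 XOR 00001101 = 01111101
10101010 XOR 01101100 = 11000110
01000111 XOR 00101000 = 01101111
10101110 XOR 01011100 = 11110010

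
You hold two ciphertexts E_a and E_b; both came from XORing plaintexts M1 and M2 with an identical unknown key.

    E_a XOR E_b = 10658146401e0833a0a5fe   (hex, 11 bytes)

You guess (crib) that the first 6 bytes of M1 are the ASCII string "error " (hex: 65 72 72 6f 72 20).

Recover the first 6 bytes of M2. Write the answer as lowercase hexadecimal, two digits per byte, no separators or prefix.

7517f329323e

Since E_a ⊕ E_b = M1 ⊕ M2, XORing with the guessed M1 bytes yields the corresponding M2 bytes: M2 = (E_a ⊕ E_b) ⊕ M1.
 16 XOR 101 = 117
101 XOR 114 =  23
129 XOR 114 = 243
 70 XOR 111 =  41
 64 XOR 114 =  50
 30 XOR  32 =  62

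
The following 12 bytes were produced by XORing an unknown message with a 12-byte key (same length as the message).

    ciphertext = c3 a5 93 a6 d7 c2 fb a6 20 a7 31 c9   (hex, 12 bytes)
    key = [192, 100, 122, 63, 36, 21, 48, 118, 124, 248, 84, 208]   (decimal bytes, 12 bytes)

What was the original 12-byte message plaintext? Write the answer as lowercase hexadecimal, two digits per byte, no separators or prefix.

11000011 ⊕ 11000000 = 00000011
10100101 ⊕ 01100100 = 11000001
10010011 ⊕ 01111010 = 11101001
10100110 ⊕ 00111111 = 10011001
11010111 ⊕ 00100100 = 11110011
11000010 ⊕ 00010101 = 11010111
11111011 ⊕ 00110000 = 11001011
10100110 ⊕ 01110110 = 11010000
00100000 ⊕ 01111100 = 01011100
10100111 ⊕ 11111000 = 01011111
00110001 ⊕ 01010100 = 01100101
11001001 ⊕ 11010000 = 00011001

03c1e999f3d7cbd05c5f6519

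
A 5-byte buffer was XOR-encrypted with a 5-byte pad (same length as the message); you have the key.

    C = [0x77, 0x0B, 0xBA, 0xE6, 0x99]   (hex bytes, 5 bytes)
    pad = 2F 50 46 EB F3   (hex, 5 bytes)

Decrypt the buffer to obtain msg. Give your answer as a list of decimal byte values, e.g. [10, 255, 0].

01110111 XOR 00101111 = 01011000
00001011 XOR 01010000 = 01011011
10111010 XOR 01000110 = 11111100
11100110 XOR 11101011 = 00001101
10011001 XOR 11110011 = 01101010

[88, 91, 252, 13, 106]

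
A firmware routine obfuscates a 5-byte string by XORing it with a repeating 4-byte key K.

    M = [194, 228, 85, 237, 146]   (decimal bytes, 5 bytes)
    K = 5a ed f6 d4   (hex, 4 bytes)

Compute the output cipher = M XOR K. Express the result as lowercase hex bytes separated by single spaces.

98 09 a3 39 c8

The 4-byte key repeats, so the effective keystream is 5a ed f6 d4 5a.
byte 0: 11000010 ⊕ 01011010 = 10011000
byte 1: 11100100 ⊕ 11101101 = 00001001
byte 2: 01010101 ⊕ 11110110 = 10100011
byte 3: 11101101 ⊕ 11010100 = 00111001
byte 4: 10010010 ⊕ 01011010 = 11001000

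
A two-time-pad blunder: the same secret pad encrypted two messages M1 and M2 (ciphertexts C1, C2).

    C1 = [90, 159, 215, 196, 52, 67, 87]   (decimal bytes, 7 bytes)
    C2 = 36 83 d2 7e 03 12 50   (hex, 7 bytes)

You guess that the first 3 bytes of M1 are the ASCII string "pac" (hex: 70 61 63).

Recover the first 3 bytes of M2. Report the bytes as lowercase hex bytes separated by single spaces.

First, C1 ⊕ C2 = (M1 ⊕ K) ⊕ (M2 ⊕ K) = M1 ⊕ M2, so the key drops out. Then M2 = (M1 ⊕ M2) ⊕ M1 over the first 3 bytes.
byte 0: (5a XOR 36) XOR 70 = 6c XOR 70 = 1c
byte 1: (9f XOR 83) XOR 61 = 1c XOR 61 = 7d
byte 2: (d7 XOR d2) XOR 63 = 05 XOR 63 = 66

1c 7d 66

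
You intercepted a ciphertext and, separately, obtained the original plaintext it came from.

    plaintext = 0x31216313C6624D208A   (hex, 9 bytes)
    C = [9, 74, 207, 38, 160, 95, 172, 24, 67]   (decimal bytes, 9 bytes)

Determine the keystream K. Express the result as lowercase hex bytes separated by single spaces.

38 6b ac 35 66 3d e1 38 c9

Since C = plaintext ⊕ K, XORing both sides with plaintext gives K = plaintext ⊕ C.
31 xor 09 = 38
21 xor 4a = 6b
63 xor cf = ac
13 xor 26 = 35
c6 xor a0 = 66
62 xor 5f = 3d
4d xor ac = e1
20 xor 18 = 38
8a xor 43 = c9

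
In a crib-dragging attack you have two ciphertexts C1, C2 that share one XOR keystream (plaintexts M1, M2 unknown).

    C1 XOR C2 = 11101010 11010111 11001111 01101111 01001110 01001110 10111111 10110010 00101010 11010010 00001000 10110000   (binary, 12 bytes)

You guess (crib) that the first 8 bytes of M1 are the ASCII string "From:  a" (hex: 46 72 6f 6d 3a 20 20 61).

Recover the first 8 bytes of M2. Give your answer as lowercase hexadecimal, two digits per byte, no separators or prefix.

Since C1 ⊕ C2 = M1 ⊕ M2, XORing with the guessed M1 bytes yields the corresponding M2 bytes: M2 = (C1 ⊕ C2) ⊕ M1.
byte 0: ea ⊕ 46 = ac
byte 1: d7 ⊕ 72 = a5
byte 2: cf ⊕ 6f = a0
byte 3: 6f ⊕ 6d = 02
byte 4: 4e ⊕ 3a = 74
byte 5: 4e ⊕ 20 = 6e
byte 6: bf ⊕ 20 = 9f
byte 7: b2 ⊕ 61 = d3

aca5a002746e9fd3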